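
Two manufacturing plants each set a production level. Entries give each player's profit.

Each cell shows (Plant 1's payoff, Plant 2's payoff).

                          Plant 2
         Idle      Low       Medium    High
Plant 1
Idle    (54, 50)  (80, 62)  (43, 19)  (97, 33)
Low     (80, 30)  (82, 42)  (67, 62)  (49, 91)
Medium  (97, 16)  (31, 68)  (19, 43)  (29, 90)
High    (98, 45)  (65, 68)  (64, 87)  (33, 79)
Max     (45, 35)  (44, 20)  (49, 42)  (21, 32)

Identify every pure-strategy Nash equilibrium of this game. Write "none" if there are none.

(Idle, Idle): Plant 1 can switch to Low (54 → 80). Not NE.
(Idle, Low): Plant 1 can switch to Low (80 → 82). Not NE.
(Idle, Medium): Plant 1 can switch to Low (43 → 67). Not NE.
(Idle, High): Plant 2 can switch to Idle (33 → 50). Not NE.
(Low, Idle): Plant 1 can switch to Medium (80 → 97). Not NE.
(Low, Low): Plant 2 can switch to Medium (42 → 62). Not NE.
(The remaining 14 profiles each have a profitable deviation by the same check.)

This game has no pure Nash equilibrium.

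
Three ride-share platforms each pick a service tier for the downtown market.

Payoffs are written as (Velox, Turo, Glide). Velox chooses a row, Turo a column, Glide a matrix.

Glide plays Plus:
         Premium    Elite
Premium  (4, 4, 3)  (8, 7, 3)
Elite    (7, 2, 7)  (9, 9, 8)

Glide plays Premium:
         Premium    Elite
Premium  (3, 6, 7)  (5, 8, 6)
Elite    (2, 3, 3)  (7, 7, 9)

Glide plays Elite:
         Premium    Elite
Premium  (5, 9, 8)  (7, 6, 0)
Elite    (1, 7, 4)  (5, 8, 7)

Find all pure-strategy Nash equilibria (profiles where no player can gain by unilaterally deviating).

Pure-strategy Nash equilibria: (Premium, Premium, Elite), (Elite, Elite, Premium)

Velox against (Premium, Plus): payoffs 4, 7 → best response Elite.
Velox against (Premium, Premium): payoffs 3, 2 → best response Premium.
Velox against (Premium, Elite): payoffs 5, 1 → best response Premium.
Velox against (Elite, Plus): payoffs 8, 9 → best response Elite.
Velox against (Elite, Premium): payoffs 5, 7 → best response Elite.
Velox against (Elite, Elite): payoffs 7, 5 → best response Premium.
Turo against (Premium, Plus): payoffs 4, 7 → best response Elite.
Turo against (Premium, Premium): payoffs 6, 8 → best response Elite.
Turo against (Premium, Elite): payoffs 9, 6 → best response Premium.
Turo against (Elite, Plus): payoffs 2, 9 → best response Elite.
Turo against (Elite, Premium): payoffs 3, 7 → best response Elite.
Turo against (Elite, Elite): payoffs 7, 8 → best response Elite.
Glide against (Premium, Premium): payoffs 3, 7, 8 → best response Elite.
Glide against (Premium, Elite): payoffs 3, 6, 0 → best response Premium.
Glide against (Elite, Premium): payoffs 7, 3, 4 → best response Plus.
Glide against (Elite, Elite): payoffs 8, 9, 7 → best response Premium.
Mutual best responses: (Premium, Premium, Elite); (Elite, Elite, Premium).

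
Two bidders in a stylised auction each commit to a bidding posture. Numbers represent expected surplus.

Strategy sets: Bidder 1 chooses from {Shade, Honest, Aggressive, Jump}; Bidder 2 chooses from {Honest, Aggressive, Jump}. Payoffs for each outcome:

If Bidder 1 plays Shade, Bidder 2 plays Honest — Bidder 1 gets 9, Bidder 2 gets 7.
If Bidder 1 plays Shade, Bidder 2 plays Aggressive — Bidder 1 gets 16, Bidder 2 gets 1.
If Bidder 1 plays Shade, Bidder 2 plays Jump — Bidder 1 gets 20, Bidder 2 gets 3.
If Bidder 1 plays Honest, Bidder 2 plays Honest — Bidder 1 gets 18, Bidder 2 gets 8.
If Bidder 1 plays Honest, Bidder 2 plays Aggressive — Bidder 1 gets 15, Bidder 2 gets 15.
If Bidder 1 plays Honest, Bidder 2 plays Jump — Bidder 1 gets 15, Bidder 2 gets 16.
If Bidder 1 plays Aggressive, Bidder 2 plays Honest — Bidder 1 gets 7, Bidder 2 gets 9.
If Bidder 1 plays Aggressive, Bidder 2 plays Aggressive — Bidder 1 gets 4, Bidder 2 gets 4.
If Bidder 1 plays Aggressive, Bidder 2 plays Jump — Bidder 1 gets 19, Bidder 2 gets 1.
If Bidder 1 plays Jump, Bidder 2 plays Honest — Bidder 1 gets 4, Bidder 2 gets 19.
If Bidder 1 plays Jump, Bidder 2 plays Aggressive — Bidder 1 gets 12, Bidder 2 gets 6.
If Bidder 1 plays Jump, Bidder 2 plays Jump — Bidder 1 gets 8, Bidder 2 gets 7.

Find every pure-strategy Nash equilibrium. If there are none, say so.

This game has no pure Nash equilibrium.

For each player, find the best response to each opponent profile; mutual best responses are the pure NE.
Bidder 1 against Honest: payoffs 9, 18, 7, 4 → best response Honest.
Bidder 1 against Aggressive: payoffs 16, 15, 4, 12 → best response Shade.
Bidder 1 against Jump: payoffs 20, 15, 19, 8 → best response Shade.
Bidder 2 against Shade: payoffs 7, 1, 3 → best response Honest.
Bidder 2 against Honest: payoffs 8, 15, 16 → best response Jump.
Bidder 2 against Aggressive: payoffs 9, 4, 1 → best response Honest.
Bidder 2 against Jump: payoffs 19, 6, 7 → best response Honest.
No profile is a mutual best response for all players.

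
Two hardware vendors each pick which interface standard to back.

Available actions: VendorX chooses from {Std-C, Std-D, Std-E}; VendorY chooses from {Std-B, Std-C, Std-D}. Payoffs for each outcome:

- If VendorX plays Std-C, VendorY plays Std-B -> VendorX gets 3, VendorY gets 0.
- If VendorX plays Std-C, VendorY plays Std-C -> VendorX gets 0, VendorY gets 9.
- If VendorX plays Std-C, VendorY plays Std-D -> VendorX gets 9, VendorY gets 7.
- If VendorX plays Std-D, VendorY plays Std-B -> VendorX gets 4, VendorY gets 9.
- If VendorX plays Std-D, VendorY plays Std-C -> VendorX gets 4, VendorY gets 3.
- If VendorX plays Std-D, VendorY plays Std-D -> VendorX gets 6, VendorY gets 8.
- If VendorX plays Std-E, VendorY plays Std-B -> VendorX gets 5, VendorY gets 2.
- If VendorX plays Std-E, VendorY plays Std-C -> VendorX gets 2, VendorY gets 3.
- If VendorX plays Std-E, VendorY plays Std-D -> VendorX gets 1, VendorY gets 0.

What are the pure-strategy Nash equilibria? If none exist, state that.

There is no pure-strategy Nash equilibrium.

VendorX against Std-B: payoffs 3, 4, 5 → best response Std-E.
VendorX against Std-C: payoffs 0, 4, 2 → best response Std-D.
VendorX against Std-D: payoffs 9, 6, 1 → best response Std-C.
VendorY against Std-C: payoffs 0, 9, 7 → best response Std-C.
VendorY against Std-D: payoffs 9, 3, 8 → best response Std-B.
VendorY against Std-E: payoffs 2, 3, 0 → best response Std-C.
No profile is a mutual best response for all players.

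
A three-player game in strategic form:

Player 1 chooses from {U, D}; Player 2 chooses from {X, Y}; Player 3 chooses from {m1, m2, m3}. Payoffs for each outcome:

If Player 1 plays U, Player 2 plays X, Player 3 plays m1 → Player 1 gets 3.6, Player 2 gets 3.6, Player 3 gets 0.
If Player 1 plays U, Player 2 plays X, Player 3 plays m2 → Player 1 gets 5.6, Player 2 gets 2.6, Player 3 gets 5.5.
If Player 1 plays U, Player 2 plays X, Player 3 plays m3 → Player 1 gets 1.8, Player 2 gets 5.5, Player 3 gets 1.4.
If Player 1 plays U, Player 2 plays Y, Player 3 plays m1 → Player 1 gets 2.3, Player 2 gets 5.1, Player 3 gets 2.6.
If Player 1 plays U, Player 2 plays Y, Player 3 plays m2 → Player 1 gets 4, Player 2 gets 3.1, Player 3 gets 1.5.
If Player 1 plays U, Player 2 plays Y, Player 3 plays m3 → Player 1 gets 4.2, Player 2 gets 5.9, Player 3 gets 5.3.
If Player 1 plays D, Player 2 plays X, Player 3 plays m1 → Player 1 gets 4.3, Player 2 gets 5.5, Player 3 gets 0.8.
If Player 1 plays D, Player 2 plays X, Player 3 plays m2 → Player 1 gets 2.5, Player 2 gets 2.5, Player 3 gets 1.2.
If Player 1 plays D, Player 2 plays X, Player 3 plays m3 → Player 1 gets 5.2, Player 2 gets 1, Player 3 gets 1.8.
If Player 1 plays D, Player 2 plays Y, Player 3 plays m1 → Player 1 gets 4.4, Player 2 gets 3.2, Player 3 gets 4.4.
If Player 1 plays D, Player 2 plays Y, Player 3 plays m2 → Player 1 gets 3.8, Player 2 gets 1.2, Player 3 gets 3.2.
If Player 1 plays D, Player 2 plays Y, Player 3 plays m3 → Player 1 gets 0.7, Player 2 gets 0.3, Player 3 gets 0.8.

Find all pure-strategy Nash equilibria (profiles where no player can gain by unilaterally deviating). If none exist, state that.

For each strategy profile, look for a profitable unilateral deviation.
(U, X, m1): Player 1 can switch to D (3.6 → 4.3). Not NE.
(U, X, m2): Player 2 can switch to Y (2.6 → 3.1). Not NE.
(U, X, m3): Player 1 can switch to D (1.8 → 5.2). Not NE.
(U, Y, m1): Player 1 can switch to D (2.3 → 4.4). Not NE.
(U, Y, m2): Player 3 can switch to m1 (1.5 → 2.6). Not NE.
(U, Y, m3): Player 1 gets 4.2, best alternative 0.7; Player 2 gets 5.9, best alternative 5.5; Player 3 gets 5.3, best alternative 2.6. No profitable deviation — NE.
(D, X, m1): Player 3 can switch to m2 (0.8 → 1.2). Not NE.
(D, X, m2): Player 1 can switch to U (2.5 → 5.6). Not NE.
(D, X, m3): Player 1 gets 5.2, best alternative 1.8; Player 2 gets 1, best alternative 0.3; Player 3 gets 1.8, best alternative 1.2. No profitable deviation — NE.
(D, Y, m1): Player 2 can switch to X (3.2 → 5.5). Not NE.
(D, Y, m2): Player 1 can switch to U (3.8 → 4). Not NE.
(D, Y, m3): Player 1 can switch to U (0.7 → 4.2). Not NE.

The pure Nash equilibria are (U, Y, m3), (D, X, m3).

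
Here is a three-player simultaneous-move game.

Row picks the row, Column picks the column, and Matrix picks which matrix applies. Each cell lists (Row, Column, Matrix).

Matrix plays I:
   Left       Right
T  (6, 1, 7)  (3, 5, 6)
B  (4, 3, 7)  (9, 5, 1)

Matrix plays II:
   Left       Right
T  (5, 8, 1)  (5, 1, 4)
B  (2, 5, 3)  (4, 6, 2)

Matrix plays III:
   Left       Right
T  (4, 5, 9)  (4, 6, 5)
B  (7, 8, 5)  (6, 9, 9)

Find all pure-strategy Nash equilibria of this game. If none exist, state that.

(B, Right, III)

Mark each player's best response to every combination of opponents' strategies; a profile where every player is best-responding is a pure Nash equilibrium.
Row against (Left, I): payoffs 6, 4 → best response T.
Row against (Left, II): payoffs 5, 2 → best response T.
Row against (Left, III): payoffs 4, 7 → best response B.
Row against (Right, I): payoffs 3, 9 → best response B.
Row against (Right, II): payoffs 5, 4 → best response T.
Row against (Right, III): payoffs 4, 6 → best response B.
Column against (T, I): payoffs 1, 5 → best response Right.
Column against (T, II): payoffs 8, 1 → best response Left.
Column against (T, III): payoffs 5, 6 → best response Right.
Column against (B, I): payoffs 3, 5 → best response Right.
Column against (B, II): payoffs 5, 6 → best response Right.
Column against (B, III): payoffs 8, 9 → best response Right.
Matrix against (T, Left): payoffs 7, 1, 9 → best response III.
Matrix against (T, Right): payoffs 6, 4, 5 → best response I.
Matrix against (B, Left): payoffs 7, 3, 5 → best response I.
Matrix against (B, Right): payoffs 1, 2, 9 → best response III.
Mutual best responses: (B, Right, III).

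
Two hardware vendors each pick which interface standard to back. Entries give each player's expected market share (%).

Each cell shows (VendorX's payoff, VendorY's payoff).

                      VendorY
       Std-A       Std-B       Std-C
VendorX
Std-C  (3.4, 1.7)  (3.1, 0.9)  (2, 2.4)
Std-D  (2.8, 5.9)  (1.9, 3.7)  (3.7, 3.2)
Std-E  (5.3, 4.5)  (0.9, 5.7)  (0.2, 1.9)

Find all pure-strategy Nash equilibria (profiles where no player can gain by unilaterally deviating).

Check each profile: it is a Nash equilibrium iff no player can strictly gain by switching unilaterally.
(Std-C, Std-A): VendorX can switch to Std-E (3.4 → 5.3). Not NE.
(Std-C, Std-B): VendorY can switch to Std-A (0.9 → 1.7). Not NE.
(Std-C, Std-C): VendorX can switch to Std-D (2 → 3.7). Not NE.
(Std-D, Std-A): VendorX can switch to Std-C (2.8 → 3.4). Not NE.
(Std-D, Std-B): VendorX can switch to Std-C (1.9 → 3.1). Not NE.
(Std-D, Std-C): VendorY can switch to Std-A (3.2 → 5.9). Not NE.
(Std-E, Std-A): VendorY can switch to Std-B (4.5 → 5.7). Not NE.
(Std-E, Std-B): VendorX can switch to Std-C (0.9 → 3.1). Not NE.
(Std-E, Std-C): VendorX can switch to Std-C (0.2 → 2). Not NE.

This game has no pure Nash equilibrium.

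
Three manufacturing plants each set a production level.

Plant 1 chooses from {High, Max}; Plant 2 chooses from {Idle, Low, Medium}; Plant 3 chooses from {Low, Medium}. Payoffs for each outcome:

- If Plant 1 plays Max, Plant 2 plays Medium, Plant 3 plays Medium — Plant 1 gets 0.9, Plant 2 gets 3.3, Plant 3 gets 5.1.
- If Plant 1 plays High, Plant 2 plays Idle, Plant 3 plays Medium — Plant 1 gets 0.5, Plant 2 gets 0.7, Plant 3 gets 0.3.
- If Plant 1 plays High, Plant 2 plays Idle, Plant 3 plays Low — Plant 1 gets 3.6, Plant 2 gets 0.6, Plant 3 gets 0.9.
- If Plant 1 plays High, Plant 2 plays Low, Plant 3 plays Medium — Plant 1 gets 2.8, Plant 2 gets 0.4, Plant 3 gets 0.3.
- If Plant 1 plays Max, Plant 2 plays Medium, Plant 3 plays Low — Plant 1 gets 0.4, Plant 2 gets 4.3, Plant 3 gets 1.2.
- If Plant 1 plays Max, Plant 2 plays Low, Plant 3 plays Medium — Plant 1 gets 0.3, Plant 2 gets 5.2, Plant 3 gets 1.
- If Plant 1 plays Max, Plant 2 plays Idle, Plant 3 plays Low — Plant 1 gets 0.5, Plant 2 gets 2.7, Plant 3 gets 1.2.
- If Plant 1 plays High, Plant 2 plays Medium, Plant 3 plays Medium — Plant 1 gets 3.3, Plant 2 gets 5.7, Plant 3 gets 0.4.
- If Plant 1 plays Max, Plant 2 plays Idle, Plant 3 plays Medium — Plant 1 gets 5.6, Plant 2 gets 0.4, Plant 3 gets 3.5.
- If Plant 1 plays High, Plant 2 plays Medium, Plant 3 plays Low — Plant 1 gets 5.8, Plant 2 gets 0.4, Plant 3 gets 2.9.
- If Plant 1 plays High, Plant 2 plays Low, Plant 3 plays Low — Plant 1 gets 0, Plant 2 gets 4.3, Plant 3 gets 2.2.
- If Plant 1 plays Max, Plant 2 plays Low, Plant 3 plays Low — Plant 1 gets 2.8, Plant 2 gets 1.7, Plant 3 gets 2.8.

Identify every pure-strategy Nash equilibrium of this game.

There is no pure-strategy Nash equilibrium.

Plant 1 against (Idle, Low): payoffs 3.6, 0.5 → best response High.
Plant 1 against (Idle, Medium): payoffs 0.5, 5.6 → best response Max.
Plant 1 against (Low, Low): payoffs 0, 2.8 → best response Max.
Plant 1 against (Low, Medium): payoffs 2.8, 0.3 → best response High.
Plant 1 against (Medium, Low): payoffs 5.8, 0.4 → best response High.
Plant 1 against (Medium, Medium): payoffs 3.3, 0.9 → best response High.
Plant 2 against (High, Low): payoffs 0.6, 4.3, 0.4 → best response Low.
Plant 2 against (High, Medium): payoffs 0.7, 0.4, 5.7 → best response Medium.
Plant 2 against (Max, Low): payoffs 2.7, 1.7, 4.3 → best response Medium.
Plant 2 against (Max, Medium): payoffs 0.4, 5.2, 3.3 → best response Low.
Plant 3 against (High, Idle): payoffs 0.9, 0.3 → best response Low.
Plant 3 against (High, Low): payoffs 2.2, 0.3 → best response Low.
Plant 3 against (High, Medium): payoffs 2.9, 0.4 → best response Low.
Plant 3 against (Max, Idle): payoffs 1.2, 3.5 → best response Medium.
Plant 3 against (Max, Low): payoffs 2.8, 1 → best response Low.
Plant 3 against (Max, Medium): payoffs 1.2, 5.1 → best response Medium.
No profile is a mutual best response for all players.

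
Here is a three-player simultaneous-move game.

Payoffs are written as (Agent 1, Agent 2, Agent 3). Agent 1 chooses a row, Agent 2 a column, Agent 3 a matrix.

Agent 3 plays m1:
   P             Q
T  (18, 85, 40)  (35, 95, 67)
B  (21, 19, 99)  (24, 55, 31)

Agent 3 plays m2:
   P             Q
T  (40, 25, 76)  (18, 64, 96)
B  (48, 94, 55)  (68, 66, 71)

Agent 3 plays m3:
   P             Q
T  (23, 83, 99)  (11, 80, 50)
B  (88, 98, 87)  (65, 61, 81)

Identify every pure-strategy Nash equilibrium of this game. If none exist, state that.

There is no pure-strategy Nash equilibrium.

Agent 1 against (P, m1): payoffs 18, 21 → best response B.
Agent 1 against (P, m2): payoffs 40, 48 → best response B.
Agent 1 against (P, m3): payoffs 23, 88 → best response B.
Agent 1 against (Q, m1): payoffs 35, 24 → best response T.
Agent 1 against (Q, m2): payoffs 18, 68 → best response B.
Agent 1 against (Q, m3): payoffs 11, 65 → best response B.
Agent 2 against (T, m1): payoffs 85, 95 → best response Q.
Agent 2 against (T, m2): payoffs 25, 64 → best response Q.
Agent 2 against (T, m3): payoffs 83, 80 → best response P.
Agent 2 against (B, m1): payoffs 19, 55 → best response Q.
Agent 2 against (B, m2): payoffs 94, 66 → best response P.
Agent 2 against (B, m3): payoffs 98, 61 → best response P.
Agent 3 against (T, P): payoffs 40, 76, 99 → best response m3.
Agent 3 against (T, Q): payoffs 67, 96, 50 → best response m2.
Agent 3 against (B, P): payoffs 99, 55, 87 → best response m1.
Agent 3 against (B, Q): payoffs 31, 71, 81 → best response m3.
No profile is a mutual best response for all players.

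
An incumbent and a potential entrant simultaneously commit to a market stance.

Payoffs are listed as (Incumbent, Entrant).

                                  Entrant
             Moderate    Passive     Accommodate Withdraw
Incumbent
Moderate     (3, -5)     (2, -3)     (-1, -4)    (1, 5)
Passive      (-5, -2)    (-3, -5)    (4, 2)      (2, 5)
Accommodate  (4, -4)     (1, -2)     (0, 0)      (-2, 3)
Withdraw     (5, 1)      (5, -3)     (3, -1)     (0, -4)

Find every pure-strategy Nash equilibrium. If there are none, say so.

(Passive, Withdraw) and (Withdraw, Moderate)

Mark each player's best response to every combination of opponents' strategies; a profile where every player is best-responding is a pure Nash equilibrium.
Incumbent against Moderate: payoffs 3, -5, 4, 5 → best response Withdraw.
Incumbent against Passive: payoffs 2, -3, 1, 5 → best response Withdraw.
Incumbent against Accommodate: payoffs -1, 4, 0, 3 → best response Passive.
Incumbent against Withdraw: payoffs 1, 2, -2, 0 → best response Passive.
Entrant against Moderate: payoffs -5, -3, -4, 5 → best response Withdraw.
Entrant against Passive: payoffs -2, -5, 2, 5 → best response Withdraw.
Entrant against Accommodate: payoffs -4, -2, 0, 3 → best response Withdraw.
Entrant against Withdraw: payoffs 1, -3, -1, -4 → best response Moderate.
Mutual best responses: (Passive, Withdraw); (Withdraw, Moderate).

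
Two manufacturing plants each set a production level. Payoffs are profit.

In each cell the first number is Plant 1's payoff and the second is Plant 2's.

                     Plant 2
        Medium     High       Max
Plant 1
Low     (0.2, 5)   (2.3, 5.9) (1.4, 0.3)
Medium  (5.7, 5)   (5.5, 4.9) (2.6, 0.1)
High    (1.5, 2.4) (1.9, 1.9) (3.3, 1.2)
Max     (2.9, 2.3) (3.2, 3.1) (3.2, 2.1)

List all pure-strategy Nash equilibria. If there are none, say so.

(Low, Medium): Plant 1 can switch to Medium (0.2 → 5.7). Not NE.
(Low, High): Plant 1 can switch to Medium (2.3 → 5.5). Not NE.
(Low, Max): Plant 1 can switch to Medium (1.4 → 2.6). Not NE.
(Medium, Medium): Plant 1 gets 5.7, best alternative 2.9; Plant 2 gets 5, best alternative 4.9. No profitable deviation — NE.
(Medium, High): Plant 2 can switch to Medium (4.9 → 5). Not NE.
(Medium, Max): Plant 1 can switch to High (2.6 → 3.3). Not NE.
(High, Medium): Plant 1 can switch to Medium (1.5 → 5.7). Not NE.
(High, High): Plant 1 can switch to Low (1.9 → 2.3). Not NE.
(High, Max): Plant 2 can switch to Medium (1.2 → 2.4). Not NE.
(Max, Medium): Plant 1 can switch to Medium (2.9 → 5.7). Not NE.
(Max, High): Plant 1 can switch to Medium (3.2 → 5.5). Not NE.
(Max, Max): Plant 1 can switch to High (3.2 → 3.3). Not NE.

Pure NE: (Medium, Medium)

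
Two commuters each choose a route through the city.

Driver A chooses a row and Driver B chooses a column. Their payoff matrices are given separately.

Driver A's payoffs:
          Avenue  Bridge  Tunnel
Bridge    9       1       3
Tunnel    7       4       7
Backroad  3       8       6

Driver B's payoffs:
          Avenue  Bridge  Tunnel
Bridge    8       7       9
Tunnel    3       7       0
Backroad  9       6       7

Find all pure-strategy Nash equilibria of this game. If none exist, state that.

Driver A against Avenue: payoffs 9, 7, 3 → best response Bridge.
Driver A against Bridge: payoffs 1, 4, 8 → best response Backroad.
Driver A against Tunnel: payoffs 3, 7, 6 → best response Tunnel.
Driver B against Bridge: payoffs 8, 7, 9 → best response Tunnel.
Driver B against Tunnel: payoffs 3, 7, 0 → best response Bridge.
Driver B against Backroad: payoffs 9, 6, 7 → best response Avenue.
No profile is a mutual best response for all players.

There is no pure-strategy Nash equilibrium.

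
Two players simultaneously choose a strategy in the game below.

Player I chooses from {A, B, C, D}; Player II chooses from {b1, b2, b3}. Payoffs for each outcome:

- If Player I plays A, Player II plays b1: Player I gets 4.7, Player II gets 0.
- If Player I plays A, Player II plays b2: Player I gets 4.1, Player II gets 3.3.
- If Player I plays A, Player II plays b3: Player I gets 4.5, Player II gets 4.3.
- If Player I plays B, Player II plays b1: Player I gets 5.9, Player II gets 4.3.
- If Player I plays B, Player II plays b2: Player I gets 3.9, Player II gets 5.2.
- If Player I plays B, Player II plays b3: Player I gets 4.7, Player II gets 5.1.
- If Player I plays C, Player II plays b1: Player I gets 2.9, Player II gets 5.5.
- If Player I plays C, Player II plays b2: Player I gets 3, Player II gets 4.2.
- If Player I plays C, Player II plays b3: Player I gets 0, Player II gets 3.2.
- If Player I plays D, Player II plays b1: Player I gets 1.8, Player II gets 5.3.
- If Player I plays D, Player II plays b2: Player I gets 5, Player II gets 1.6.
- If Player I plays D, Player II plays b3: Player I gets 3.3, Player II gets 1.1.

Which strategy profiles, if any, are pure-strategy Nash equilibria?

(A, b1): Player I can switch to B (4.7 → 5.9). Not NE.
(A, b2): Player I can switch to D (4.1 → 5). Not NE.
(A, b3): Player I can switch to B (4.5 → 4.7). Not NE.
(B, b1): Player II can switch to b2 (4.3 → 5.2). Not NE.
(B, b2): Player I can switch to A (3.9 → 4.1). Not NE.
(B, b3): Player II can switch to b2 (5.1 → 5.2). Not NE.
(The remaining 6 profiles each have a profitable deviation by the same check.)

No pure-strategy Nash equilibrium.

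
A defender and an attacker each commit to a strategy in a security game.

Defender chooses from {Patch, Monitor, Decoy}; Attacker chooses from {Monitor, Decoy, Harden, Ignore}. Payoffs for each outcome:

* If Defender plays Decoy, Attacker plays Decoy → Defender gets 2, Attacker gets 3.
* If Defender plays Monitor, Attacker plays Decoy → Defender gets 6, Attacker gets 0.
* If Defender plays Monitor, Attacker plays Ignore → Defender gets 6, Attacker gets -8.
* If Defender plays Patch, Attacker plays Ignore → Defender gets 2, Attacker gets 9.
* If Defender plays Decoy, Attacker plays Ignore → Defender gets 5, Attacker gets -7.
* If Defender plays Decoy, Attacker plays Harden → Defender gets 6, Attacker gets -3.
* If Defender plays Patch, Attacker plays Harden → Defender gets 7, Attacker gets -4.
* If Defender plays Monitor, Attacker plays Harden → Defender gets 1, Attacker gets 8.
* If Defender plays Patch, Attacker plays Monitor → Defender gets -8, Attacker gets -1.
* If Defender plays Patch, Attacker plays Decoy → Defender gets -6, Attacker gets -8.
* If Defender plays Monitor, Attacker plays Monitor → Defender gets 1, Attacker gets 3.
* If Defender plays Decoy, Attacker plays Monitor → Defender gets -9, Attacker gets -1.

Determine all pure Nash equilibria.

No pure-strategy Nash equilibrium.

For each strategy profile, look for a profitable unilateral deviation.
(Patch, Monitor): Defender can switch to Monitor (-8 → 1). Not NE.
(Patch, Decoy): Defender can switch to Monitor (-6 → 6). Not NE.
(Patch, Harden): Attacker can switch to Monitor (-4 → -1). Not NE.
(Patch, Ignore): Defender can switch to Monitor (2 → 6). Not NE.
(Monitor, Monitor): Attacker can switch to Harden (3 → 8). Not NE.
(Monitor, Decoy): Attacker can switch to Monitor (0 → 3). Not NE.
(The remaining 6 profiles each have a profitable deviation by the same check.)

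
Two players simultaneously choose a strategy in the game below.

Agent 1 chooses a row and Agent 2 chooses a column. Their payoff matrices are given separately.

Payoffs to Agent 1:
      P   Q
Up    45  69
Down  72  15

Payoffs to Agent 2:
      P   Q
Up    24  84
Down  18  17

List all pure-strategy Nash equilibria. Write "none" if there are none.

Pure-strategy Nash equilibria: (Up, Q), (Down, P)

Agent 1 against P: payoffs 45, 72 → best response Down.
Agent 1 against Q: payoffs 69, 15 → best response Up.
Agent 2 against Up: payoffs 24, 84 → best response Q.
Agent 2 against Down: payoffs 18, 17 → best response P.
Mutual best responses: (Up, Q); (Down, P).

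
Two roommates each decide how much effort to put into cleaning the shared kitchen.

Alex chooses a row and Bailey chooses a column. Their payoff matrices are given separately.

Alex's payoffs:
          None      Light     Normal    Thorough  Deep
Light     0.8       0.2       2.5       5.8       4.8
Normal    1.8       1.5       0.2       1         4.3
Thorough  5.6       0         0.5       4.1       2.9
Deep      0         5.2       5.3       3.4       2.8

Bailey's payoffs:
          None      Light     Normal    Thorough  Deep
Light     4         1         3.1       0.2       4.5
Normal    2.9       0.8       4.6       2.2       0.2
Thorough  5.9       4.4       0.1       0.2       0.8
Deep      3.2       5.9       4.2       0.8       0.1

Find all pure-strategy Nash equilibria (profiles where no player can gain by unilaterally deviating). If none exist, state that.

Alex against None: payoffs 0.8, 1.8, 5.6, 0 → best response Thorough.
Alex against Light: payoffs 0.2, 1.5, 0, 5.2 → best response Deep.
Alex against Normal: payoffs 2.5, 0.2, 0.5, 5.3 → best response Deep.
Alex against Thorough: payoffs 5.8, 1, 4.1, 3.4 → best response Light.
Alex against Deep: payoffs 4.8, 4.3, 2.9, 2.8 → best response Light.
Bailey against Light: payoffs 4, 1, 3.1, 0.2, 4.5 → best response Deep.
Bailey against Normal: payoffs 2.9, 0.8, 4.6, 2.2, 0.2 → best response Normal.
Bailey against Thorough: payoffs 5.9, 4.4, 0.1, 0.2, 0.8 → best response None.
Bailey against Deep: payoffs 3.2, 5.9, 4.2, 0.8, 0.1 → best response Light.
Mutual best responses: (Light, Deep); (Thorough, None); (Deep, Light).

The pure Nash equilibria are (Light, Deep) and (Thorough, None) and (Deep, Light).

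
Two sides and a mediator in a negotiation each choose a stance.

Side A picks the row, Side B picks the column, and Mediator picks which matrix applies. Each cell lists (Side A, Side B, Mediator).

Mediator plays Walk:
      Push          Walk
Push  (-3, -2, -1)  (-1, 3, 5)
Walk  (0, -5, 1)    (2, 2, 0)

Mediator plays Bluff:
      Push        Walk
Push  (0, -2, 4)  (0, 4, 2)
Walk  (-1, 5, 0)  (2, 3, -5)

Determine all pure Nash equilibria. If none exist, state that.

Check each profile: it is a Nash equilibrium iff no player can strictly gain by switching unilaterally.
(Push, Push, Walk): Side A can switch to Walk (-3 → 0). Not NE.
(Push, Push, Bluff): Side B can switch to Walk (-2 → 4). Not NE.
(Push, Walk, Walk): Side A can switch to Walk (-1 → 2). Not NE.
(Push, Walk, Bluff): Side A can switch to Walk (0 → 2). Not NE.
(Walk, Push, Walk): Side B can switch to Walk (-5 → 2). Not NE.
(Walk, Push, Bluff): Side A can switch to Push (-1 → 0). Not NE.
(Walk, Walk, Walk): Side A gets 2, best alternative -1; Side B gets 2, best alternative -5; Mediator gets 0, best alternative -5. No profitable deviation — NE.
(Walk, Walk, Bluff): Side B can switch to Push (3 → 5). Not NE.

(Walk, Walk, Walk)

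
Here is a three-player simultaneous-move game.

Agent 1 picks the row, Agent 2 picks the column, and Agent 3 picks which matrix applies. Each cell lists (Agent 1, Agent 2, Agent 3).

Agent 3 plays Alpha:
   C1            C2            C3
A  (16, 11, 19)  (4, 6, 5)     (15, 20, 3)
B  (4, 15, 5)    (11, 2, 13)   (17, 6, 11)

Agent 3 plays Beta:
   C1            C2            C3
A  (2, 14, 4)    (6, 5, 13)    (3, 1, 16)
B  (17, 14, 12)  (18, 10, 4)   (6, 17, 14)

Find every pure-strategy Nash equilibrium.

The unique pure-strategy Nash equilibrium is (B, C3, Beta).

(A, C1, Alpha): Agent 2 can switch to C3 (11 → 20). Not NE.
(A, C1, Beta): Agent 1 can switch to B (2 → 17). Not NE.
(A, C2, Alpha): Agent 1 can switch to B (4 → 11). Not NE.
(A, C2, Beta): Agent 1 can switch to B (6 → 18). Not NE.
(A, C3, Alpha): Agent 1 can switch to B (15 → 17). Not NE.
(A, C3, Beta): Agent 1 can switch to B (3 → 6). Not NE.
(B, C1, Alpha): Agent 1 can switch to A (4 → 16). Not NE.
(B, C1, Beta): Agent 2 can switch to C3 (14 → 17). Not NE.
(B, C3, Beta): Agent 1 gets 6, best alternative 3; Agent 2 gets 17, best alternative 14; Agent 3 gets 14, best alternative 11. No profitable deviation — NE.
(The remaining 3 profiles each have a profitable deviation by the same check.)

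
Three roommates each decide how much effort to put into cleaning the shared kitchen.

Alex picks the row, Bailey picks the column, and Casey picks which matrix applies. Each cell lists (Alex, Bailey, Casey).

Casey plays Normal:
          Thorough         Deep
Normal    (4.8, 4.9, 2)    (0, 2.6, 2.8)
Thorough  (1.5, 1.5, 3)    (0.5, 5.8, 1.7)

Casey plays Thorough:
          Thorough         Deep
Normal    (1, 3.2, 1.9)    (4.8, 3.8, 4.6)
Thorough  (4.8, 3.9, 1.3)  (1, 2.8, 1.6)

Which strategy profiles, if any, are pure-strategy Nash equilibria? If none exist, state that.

(Normal, Thorough, Normal): Alex gets 4.8, best alternative 1.5; Bailey gets 4.9, best alternative 2.6; Casey gets 2, best alternative 1.9. No profitable deviation — NE.
(Normal, Thorough, Thorough): Alex can switch to Thorough (1 → 4.8). Not NE.
(Normal, Deep, Normal): Alex can switch to Thorough (0 → 0.5). Not NE.
(Normal, Deep, Thorough): Alex gets 4.8, best alternative 1; Bailey gets 3.8, best alternative 3.2; Casey gets 4.6, best alternative 2.8. No profitable deviation — NE.
(Thorough, Thorough, Normal): Alex can switch to Normal (1.5 → 4.8). Not NE.
(Thorough, Thorough, Thorough): Casey can switch to Normal (1.3 → 3). Not NE.
(Thorough, Deep, Normal): Alex gets 0.5, best alternative 0; Bailey gets 5.8, best alternative 1.5; Casey gets 1.7, best alternative 1.6. No profitable deviation — NE.
(Thorough, Deep, Thorough): Alex can switch to Normal (1 → 4.8). Not NE.

The pure Nash equilibria are (Normal, Thorough, Normal) and (Normal, Deep, Thorough) and (Thorough, Deep, Normal).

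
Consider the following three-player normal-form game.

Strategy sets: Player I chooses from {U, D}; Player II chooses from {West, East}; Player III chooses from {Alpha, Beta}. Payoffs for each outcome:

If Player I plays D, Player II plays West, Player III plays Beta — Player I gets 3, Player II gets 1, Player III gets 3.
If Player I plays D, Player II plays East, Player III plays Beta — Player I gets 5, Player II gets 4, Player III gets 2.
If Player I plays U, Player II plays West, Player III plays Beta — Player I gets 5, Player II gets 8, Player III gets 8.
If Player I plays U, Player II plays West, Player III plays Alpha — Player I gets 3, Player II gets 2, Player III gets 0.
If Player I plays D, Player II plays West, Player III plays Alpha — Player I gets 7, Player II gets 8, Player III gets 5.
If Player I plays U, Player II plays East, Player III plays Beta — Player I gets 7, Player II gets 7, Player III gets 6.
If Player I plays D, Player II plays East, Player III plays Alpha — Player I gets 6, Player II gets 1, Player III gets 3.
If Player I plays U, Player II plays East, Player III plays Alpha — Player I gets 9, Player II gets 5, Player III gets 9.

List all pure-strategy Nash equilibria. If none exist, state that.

(U, West, Beta); (U, East, Alpha); (D, West, Alpha)

(U, West, Alpha): Player I can switch to D (3 → 7). Not NE.
(U, West, Beta): Player I gets 5, best alternative 3; Player II gets 8, best alternative 7; Player III gets 8, best alternative 0. No profitable deviation — NE.
(U, East, Alpha): Player I gets 9, best alternative 6; Player II gets 5, best alternative 2; Player III gets 9, best alternative 6. No profitable deviation — NE.
(U, East, Beta): Player II can switch to West (7 → 8). Not NE.
(D, West, Alpha): Player I gets 7, best alternative 3; Player II gets 8, best alternative 1; Player III gets 5, best alternative 3. No profitable deviation — NE.
(D, West, Beta): Player I can switch to U (3 → 5). Not NE.
(D, East, Alpha): Player I can switch to U (6 → 9). Not NE.
(D, East, Beta): Player I can switch to U (5 → 7). Not NE.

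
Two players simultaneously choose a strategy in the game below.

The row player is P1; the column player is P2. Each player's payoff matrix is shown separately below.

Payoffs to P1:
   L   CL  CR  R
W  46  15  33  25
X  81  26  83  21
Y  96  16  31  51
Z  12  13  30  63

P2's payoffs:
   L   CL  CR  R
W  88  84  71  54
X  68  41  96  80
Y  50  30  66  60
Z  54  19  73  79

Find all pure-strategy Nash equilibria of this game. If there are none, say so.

(W, L): P1 can switch to X (46 → 81). Not NE.
(W, CL): P1 can switch to X (15 → 26). Not NE.
(W, CR): P1 can switch to X (33 → 83). Not NE.
(W, R): P1 can switch to Y (25 → 51). Not NE.
(X, L): P1 can switch to Y (81 → 96). Not NE.
(X, CL): P2 can switch to L (41 → 68). Not NE.
(X, CR): P1 gets 83, best alternative 33; P2 gets 96, best alternative 80. No profitable deviation — NE.
(X, R): P1 can switch to W (21 → 25). Not NE.
(Y, L): P2 can switch to CR (50 → 66). Not NE.
(Z, R): P1 gets 63, best alternative 51; P2 gets 79, best alternative 73. No profitable deviation — NE.
(The remaining 6 profiles each have a profitable deviation by the same check.)

The pure Nash equilibria are (X, CR), (Z, R).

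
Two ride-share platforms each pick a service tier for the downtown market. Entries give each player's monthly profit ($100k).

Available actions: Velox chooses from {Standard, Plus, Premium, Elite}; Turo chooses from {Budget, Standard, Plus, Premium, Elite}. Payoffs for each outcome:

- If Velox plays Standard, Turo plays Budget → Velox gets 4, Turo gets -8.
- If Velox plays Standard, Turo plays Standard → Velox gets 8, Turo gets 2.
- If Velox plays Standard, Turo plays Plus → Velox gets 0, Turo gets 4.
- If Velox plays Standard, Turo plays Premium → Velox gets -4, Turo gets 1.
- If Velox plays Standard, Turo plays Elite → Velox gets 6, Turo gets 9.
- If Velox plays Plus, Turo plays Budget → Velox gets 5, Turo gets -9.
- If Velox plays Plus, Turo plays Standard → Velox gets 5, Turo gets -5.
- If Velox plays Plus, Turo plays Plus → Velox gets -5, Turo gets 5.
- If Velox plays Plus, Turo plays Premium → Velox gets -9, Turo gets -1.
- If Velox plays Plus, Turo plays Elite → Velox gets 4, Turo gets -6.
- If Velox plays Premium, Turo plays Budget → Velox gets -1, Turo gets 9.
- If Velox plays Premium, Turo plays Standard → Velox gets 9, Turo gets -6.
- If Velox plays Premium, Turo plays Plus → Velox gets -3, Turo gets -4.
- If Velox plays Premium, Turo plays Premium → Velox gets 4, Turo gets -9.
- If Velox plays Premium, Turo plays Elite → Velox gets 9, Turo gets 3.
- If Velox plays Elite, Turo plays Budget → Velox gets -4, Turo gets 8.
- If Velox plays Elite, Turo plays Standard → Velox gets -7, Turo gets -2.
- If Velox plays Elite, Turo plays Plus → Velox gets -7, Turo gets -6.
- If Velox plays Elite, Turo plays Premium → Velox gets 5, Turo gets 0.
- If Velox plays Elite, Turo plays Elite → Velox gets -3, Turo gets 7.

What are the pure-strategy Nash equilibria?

For each player, find the best response to each opponent profile; mutual best responses are the pure NE.
Velox against Budget: payoffs 4, 5, -1, -4 → best response Plus.
Velox against Standard: payoffs 8, 5, 9, -7 → best response Premium.
Velox against Plus: payoffs 0, -5, -3, -7 → best response Standard.
Velox against Premium: payoffs -4, -9, 4, 5 → best response Elite.
Velox against Elite: payoffs 6, 4, 9, -3 → best response Premium.
Turo against Standard: payoffs -8, 2, 4, 1, 9 → best response Elite.
Turo against Plus: payoffs -9, -5, 5, -1, -6 → best response Plus.
Turo against Premium: payoffs 9, -6, -4, -9, 3 → best response Budget.
Turo against Elite: payoffs 8, -2, -6, 0, 7 → best response Budget.
No profile is a mutual best response for all players.

There is no pure-strategy Nash equilibrium.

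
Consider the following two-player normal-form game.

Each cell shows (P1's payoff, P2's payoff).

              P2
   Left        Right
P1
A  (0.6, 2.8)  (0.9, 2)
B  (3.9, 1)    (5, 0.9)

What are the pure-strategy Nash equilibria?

The unique pure-strategy Nash equilibrium is (B, Left).

(A, Left): P1 can switch to B (0.6 → 3.9). Not NE.
(A, Right): P1 can switch to B (0.9 → 5). Not NE.
(B, Left): P1 gets 3.9, best alternative 0.6; P2 gets 1, best alternative 0.9. No profitable deviation — NE.
(B, Right): P2 can switch to Left (0.9 → 1). Not NE.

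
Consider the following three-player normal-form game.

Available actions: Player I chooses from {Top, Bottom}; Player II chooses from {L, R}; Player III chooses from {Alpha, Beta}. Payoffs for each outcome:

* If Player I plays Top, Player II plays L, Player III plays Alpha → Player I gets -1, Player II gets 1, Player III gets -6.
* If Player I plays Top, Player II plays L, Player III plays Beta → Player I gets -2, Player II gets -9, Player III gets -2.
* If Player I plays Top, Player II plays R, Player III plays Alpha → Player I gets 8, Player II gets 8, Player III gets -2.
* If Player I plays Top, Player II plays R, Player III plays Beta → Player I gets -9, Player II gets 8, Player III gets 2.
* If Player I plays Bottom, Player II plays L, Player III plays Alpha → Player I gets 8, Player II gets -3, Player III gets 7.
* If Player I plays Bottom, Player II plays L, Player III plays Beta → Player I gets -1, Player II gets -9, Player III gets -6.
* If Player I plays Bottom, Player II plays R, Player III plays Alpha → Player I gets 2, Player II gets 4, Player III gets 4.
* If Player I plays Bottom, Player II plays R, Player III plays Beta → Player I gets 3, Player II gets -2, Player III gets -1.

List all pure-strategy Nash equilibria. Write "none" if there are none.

none

Mark each player's best response to every combination of opponents' strategies; a profile where every player is best-responding is a pure Nash equilibrium.
Player I against (L, Alpha): payoffs -1, 8 → best response Bottom.
Player I against (L, Beta): payoffs -2, -1 → best response Bottom.
Player I against (R, Alpha): payoffs 8, 2 → best response Top.
Player I against (R, Beta): payoffs -9, 3 → best response Bottom.
Player II against (Top, Alpha): payoffs 1, 8 → best response R.
Player II against (Top, Beta): payoffs -9, 8 → best response R.
Player II against (Bottom, Alpha): payoffs -3, 4 → best response R.
Player II against (Bottom, Beta): payoffs -9, -2 → best response R.
Player III against (Top, L): payoffs -6, -2 → best response Beta.
Player III against (Top, R): payoffs -2, 2 → best response Beta.
Player III against (Bottom, L): payoffs 7, -6 → best response Alpha.
Player III against (Bottom, R): payoffs 4, -1 → best response Alpha.
No profile is a mutual best response for all players.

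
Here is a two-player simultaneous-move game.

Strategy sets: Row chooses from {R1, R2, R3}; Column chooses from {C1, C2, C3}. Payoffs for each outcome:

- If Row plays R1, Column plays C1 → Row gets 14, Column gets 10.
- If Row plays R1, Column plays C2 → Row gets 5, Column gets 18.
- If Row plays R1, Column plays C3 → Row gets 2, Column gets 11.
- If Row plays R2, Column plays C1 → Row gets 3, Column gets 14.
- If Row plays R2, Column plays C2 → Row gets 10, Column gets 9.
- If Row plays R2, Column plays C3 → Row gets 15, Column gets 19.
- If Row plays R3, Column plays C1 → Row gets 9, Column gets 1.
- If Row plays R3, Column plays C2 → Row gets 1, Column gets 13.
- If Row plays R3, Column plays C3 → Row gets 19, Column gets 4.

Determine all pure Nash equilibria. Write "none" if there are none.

There is no pure-strategy Nash equilibrium.

(R1, C1): Column can switch to C2 (10 → 18). Not NE.
(R1, C2): Row can switch to R2 (5 → 10). Not NE.
(R1, C3): Row can switch to R2 (2 → 15). Not NE.
(R2, C1): Row can switch to R1 (3 → 14). Not NE.
(R2, C2): Column can switch to C1 (9 → 14). Not NE.
(R2, C3): Row can switch to R3 (15 → 19). Not NE.
(R3, C1): Row can switch to R1 (9 → 14). Not NE.
(R3, C2): Row can switch to R1 (1 → 5). Not NE.
(R3, C3): Column can switch to C2 (4 → 13). Not NE.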